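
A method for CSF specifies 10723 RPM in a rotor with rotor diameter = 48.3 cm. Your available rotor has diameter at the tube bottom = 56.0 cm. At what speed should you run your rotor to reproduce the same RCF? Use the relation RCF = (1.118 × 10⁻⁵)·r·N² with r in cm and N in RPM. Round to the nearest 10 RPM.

Original rotor: r = 48.3 / 2 = 24.15 cm
RCF_original = 1.118 × 10⁻⁵ × 24.15 × (10723)² = 1.118 × 10⁻⁵ × 24.15 × 114,982,729 ≈ 31,045 × g
Your rotor: r = 56.0 / 2 = 28 cm
31,045 = 1.118 × 10⁻⁵ × 28 × N²
N² = 31,045 / (31.304 × 10⁻⁵) = 99,172,630
N ≈ √99,172,630 ≈ 9,958.5

≈ 9960 RPM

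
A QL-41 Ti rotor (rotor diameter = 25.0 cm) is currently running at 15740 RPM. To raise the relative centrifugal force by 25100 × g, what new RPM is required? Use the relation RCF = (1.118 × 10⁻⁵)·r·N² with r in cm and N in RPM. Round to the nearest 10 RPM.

≈ 20670 RPM

r = 25.0 / 2 = 12.5 cm
Current RCF = 1.118 × 10⁻⁵ × 12.5 × (15740)² = 1.118 × 10⁻⁵ × 12.5 × 247,747,600 ≈ 34,622.7 × g
Target RCF = 34,622.7 + 25,100 = 59,722.7 × g
N² = 59,722.7 / (13.975 × 10⁻⁵) = 427,353,846
N ≈ √427,353,846 ≈ 20,672.5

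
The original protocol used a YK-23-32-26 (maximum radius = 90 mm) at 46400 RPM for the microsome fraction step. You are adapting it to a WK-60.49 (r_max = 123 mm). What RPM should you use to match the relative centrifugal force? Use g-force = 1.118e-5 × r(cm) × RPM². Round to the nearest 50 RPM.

Original rotor: r = 90 mm = 9.0 cm
RCF_original = 1.118 × 10⁻⁵ × 9 × (46400)² = 1.118 × 10⁻⁵ × 9 × 2,152,960,000 ≈ 216,630.8 × g
Your rotor: r = 123 mm = 12.3 cm
216,630.8 = 1.118 × 10⁻⁵ × 12.3 × N²
N² = 216,630.8 / (13.7514 × 10⁻⁵) = 1,575,336,329
N ≈ √1,575,336,329 ≈ 39,690.5

≈ 39700 RPM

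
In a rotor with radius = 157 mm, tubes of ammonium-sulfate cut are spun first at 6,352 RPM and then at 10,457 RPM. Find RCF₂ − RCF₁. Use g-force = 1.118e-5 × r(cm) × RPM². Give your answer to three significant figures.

≈ 12100 ×g

r = 157 mm = 15.7 cm
RCF₁ = 1.118 × 10⁻⁵ × 15.7 × (6352)² = 1.118 × 10⁻⁵ × 15.7 × 40,347,904 ≈ 7,082.1 × g
RCF₂ = 1.118 × 10⁻⁵ × 15.7 × (10457)² = 1.118 × 10⁻⁵ × 15.7 × 109,348,849 ≈ 19,193.6 × g
Increase = 19,193.6 − 7,082.1 = 12,111.5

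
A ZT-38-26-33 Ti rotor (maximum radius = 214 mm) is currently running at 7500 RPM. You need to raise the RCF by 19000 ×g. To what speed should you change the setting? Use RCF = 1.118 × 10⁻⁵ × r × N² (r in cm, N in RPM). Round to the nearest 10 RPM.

11650 RPM

r = 214 mm = 21.4 cm
Current RCF = 1.118 × 10⁻⁵ × 21.4 × (7500)² = 1.118 × 10⁻⁵ × 21.4 × 56,250,000 ≈ 13,457.9 × g
Target RCF = 13,457.9 + 19,000 = 32,457.9 × g
N² = 32,457.9 / (23.9252 × 10⁻⁵) = 135,664,070
N ≈ √135,664,070 ≈ 11,647.5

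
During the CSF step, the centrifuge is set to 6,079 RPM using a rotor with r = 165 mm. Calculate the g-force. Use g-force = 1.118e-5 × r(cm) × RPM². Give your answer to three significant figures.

r = 165 mm = 16.5 cm
RCF = 1.118 × 10⁻⁵ × r × N²
RCF = 1.118 × 10⁻⁵ × 16.5 × (6079)² = 1.118 × 10⁻⁵ × 16.5 × 36,954,241 ≈ 6,816.9 × g

6820 × g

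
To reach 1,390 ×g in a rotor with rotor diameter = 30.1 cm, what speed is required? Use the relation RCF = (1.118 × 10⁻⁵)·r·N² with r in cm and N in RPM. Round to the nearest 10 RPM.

N ≈ 2870 RPM

r = 30.1 / 2 = 15.05 cm
RCF = 1.118 × 10⁻⁵ × r × N²
1,390 = 1.118 × 10⁻⁵ × 15.05 × N²
N² = 1,390 / (16.8259 × 10⁻⁵) = 8,261,074
N ≈ √8,261,074 ≈ 2,874.2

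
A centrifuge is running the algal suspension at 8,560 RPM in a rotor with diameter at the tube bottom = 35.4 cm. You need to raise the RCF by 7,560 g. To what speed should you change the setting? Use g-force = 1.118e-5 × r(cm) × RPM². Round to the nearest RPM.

≈ 10558 RPM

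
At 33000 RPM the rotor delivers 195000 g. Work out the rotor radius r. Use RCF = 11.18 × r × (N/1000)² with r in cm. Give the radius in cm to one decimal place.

16.0 cm

RCF = 11.18 × r × (N/1000)²
195000 = 11.18 × r × (33)²
r = 195000 / (11.18 × 1089) = 195000 / 12175.02 ≈ 16.016 cm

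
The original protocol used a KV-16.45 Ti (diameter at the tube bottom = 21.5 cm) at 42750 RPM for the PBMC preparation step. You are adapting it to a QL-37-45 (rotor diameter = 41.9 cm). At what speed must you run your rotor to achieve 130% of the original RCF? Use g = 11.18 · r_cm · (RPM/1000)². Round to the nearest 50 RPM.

≈ 34900 RPM

Original rotor: r = 21.5 / 2 = 10.75 cm
RCF_original = 11.18 × 10.75 × (42.75)² = 11.18 × 10.75 × 1,827.5625 ≈ 219,645.6 × g
Target RCF = 1.3 × 219,645.6 ≈ 285,539.3 × g
Your rotor: r = 41.9 / 2 = 20.95 cm
285,539.3 = 11.18 × 20.95 × (N/1000)²
(N/1000)² = 285,539.3 / 234.221 = 1219.102
N = 1000 × √1219.102 ≈ 34,915.6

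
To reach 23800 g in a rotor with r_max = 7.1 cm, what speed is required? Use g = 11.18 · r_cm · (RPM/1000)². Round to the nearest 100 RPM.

N ≈ 17300 RPM

23,800 = 11.18 × 7.1 × (N/1000)²
(N/1000)² = 23,800 / 79.378 = 299.8312
N = 1000 × √299.8312 ≈ 17,315.6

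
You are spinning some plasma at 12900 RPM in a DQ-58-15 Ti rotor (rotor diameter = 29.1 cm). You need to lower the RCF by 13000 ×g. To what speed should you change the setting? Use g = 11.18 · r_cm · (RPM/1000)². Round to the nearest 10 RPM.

r = 29.1 / 2 = 14.55 cm
Current RCF = 11.18 × 14.55 × (12.9)² = 11.18 × 14.55 × 166.41 ≈ 27,069.7 × g
Target RCF = 27,069.7 − 13,000 = 14,069.7 × g
(N/1000)² = 14,069.7 / 162.669 = 86.49282
N = 1000 × √86.49282 ≈ 9,300.2

N₂ ≈ 9300 RPM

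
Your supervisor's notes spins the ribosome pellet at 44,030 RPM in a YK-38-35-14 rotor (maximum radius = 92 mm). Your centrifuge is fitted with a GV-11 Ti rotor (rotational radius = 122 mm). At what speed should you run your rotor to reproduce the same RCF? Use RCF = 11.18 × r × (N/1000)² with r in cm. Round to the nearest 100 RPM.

Original rotor: r = 92 mm = 9.2 cm
RCF_original = 11.18 × 9.2 × (44.03)² = 11.18 × 9.2 × 1,938.6409 ≈ 199,400.8 × g
Your rotor: r = 122 mm = 12.2 cm
199,400.8 = 11.18 × 12.2 × (N/1000)²
(N/1000)² = 199,400.8 / 136.396 = 1461.926
N = 1000 × √1461.926 ≈ 38,235.1

≈ 38200 RPM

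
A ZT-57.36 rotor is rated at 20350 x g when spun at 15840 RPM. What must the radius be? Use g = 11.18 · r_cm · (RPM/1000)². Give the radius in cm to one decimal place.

7.3 cm

20350 = 11.18 × r × (15.84)²
r = 20350 / (11.18 × 250.9056) = 20350 / 2805.125 ≈ 7.255 cm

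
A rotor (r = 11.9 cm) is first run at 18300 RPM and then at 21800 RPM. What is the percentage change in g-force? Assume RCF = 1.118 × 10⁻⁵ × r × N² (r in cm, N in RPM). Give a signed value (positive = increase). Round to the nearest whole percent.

RCF ∝ N², so the ratio is (21800/18300)² = (1.191257)² = 1.4191.
Change = 1.4191 − 1 = +0.4191 → +41.9%.

+42%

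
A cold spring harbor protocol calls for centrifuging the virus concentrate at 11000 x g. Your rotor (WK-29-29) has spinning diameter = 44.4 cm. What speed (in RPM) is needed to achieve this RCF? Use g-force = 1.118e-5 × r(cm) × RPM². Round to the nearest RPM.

6657 RPM

r = 44.4 / 2 = 22.2 cm
11,000 = 1.118 × 10⁻⁵ × 22.2 × N²
N² = 11,000 / (24.8196 × 10⁻⁵) = 44,319,812
N ≈ √44,319,812 ≈ 6,657.3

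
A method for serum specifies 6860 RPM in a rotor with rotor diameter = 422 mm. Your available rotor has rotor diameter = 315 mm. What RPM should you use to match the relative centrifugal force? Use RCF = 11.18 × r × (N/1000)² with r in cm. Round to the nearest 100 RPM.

Original rotor: r = 422 mm / 2 = 211 mm = 21.1 cm
RCF = 11.18 × r × (N/1000)²
RCF_original = 11.18 × 21.1 × (6.86)² = 11.18 × 21.1 × 47.0596 ≈ 11,101.3 × g
Your rotor: r = 315 mm / 2 = 157.5 mm = 15.75 cm
11,101.3 = 11.18 × 15.75 × (N/1000)²
(N/1000)² = 11,101.3 / 176.085 = 63.04512
N = 1000 × √63.04512 ≈ 7,940.1

7900 RPM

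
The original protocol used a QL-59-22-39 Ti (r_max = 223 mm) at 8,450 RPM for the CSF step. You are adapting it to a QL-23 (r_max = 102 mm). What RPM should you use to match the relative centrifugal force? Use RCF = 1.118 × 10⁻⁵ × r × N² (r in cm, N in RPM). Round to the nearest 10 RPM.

≈ 12490 RPM

Original rotor: r = 223 mm = 22.3 cm
RCF_original = 1.118 × 10⁻⁵ × 22.3 × (8450)² = 1.118 × 10⁻⁵ × 22.3 × 71,402,500 ≈ 17,801.6 × g
Your rotor: r = 102 mm = 10.2 cm
17,801.6 = 1.118 × 10⁻⁵ × 10.2 × N²
N² = 17,801.6 / (11.4036 × 10⁻⁵) = 156,105,090
N ≈ √156,105,090 ≈ 12,494.2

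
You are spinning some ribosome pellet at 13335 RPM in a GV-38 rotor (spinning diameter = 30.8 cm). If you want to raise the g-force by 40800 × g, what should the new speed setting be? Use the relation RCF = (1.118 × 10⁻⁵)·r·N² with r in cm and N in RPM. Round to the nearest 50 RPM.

r = 30.8 / 2 = 15.4 cm
Current RCF = 1.118 × 10⁻⁵ × 15.4 × (13335)² = 1.118 × 10⁻⁵ × 15.4 × 177,822,225 ≈ 30,616 × g
Target RCF = 30,616 + 40,800 = 71,416 × g
N² = 71,416 / (17.2172 × 10⁻⁵) = 414,794,508
N ≈ √414,794,508 ≈ 20,366.5

20350 RPM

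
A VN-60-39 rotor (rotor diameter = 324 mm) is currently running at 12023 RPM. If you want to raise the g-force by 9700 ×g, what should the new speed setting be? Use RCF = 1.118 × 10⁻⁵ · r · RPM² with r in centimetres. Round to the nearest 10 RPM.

N₂ ≈ 14080 RPM

r = 324 mm / 2 = 162 mm = 16.2 cm
Current RCF = 1.118 × 10⁻⁵ × 16.2 × (12023)² = 1.118 × 10⁻⁵ × 16.2 × 144,552,529 ≈ 26,180.8 × g
Target RCF = 26,180.8 + 9,700 = 35,880.8 × g
N² = 35,880.8 / (18.1116 × 10⁻⁵) = 198,109,499
N ≈ √198,109,499 ≈ 14,075.1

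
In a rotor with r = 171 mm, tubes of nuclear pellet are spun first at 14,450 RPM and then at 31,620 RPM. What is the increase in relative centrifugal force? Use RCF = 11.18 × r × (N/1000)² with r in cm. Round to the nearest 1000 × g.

≈ 151000 x g

r = 171 mm = 17.1 cm
RCF₁ = 11.18 × 17.1 × (14.45)² = 11.18 × 17.1 × 208.8025 ≈ 39,918.4 × g
RCF₂ = 11.18 × 17.1 × (31.62)² = 11.18 × 17.1 × 999.8244 ≈ 191,144.4 × g
Increase = 191,144.4 − 39,918.4 = 151,226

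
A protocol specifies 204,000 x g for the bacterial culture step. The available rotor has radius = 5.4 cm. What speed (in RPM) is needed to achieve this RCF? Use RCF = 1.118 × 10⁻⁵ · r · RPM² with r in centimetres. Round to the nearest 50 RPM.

N ≈ 58150 RPM

RCF = 1.118 × 10⁻⁵ × r × N²
204,000 = 1.118 × 10⁻⁵ × 5.4 × N²
N² = 204,000 / (6.0372 × 10⁻⁵) = 3,379,049,891
N ≈ √3,379,049,891 ≈ 58,129.6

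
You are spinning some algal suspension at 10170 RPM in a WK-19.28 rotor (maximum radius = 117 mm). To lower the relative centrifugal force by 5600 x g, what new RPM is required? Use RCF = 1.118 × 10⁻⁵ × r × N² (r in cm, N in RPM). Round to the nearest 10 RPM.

r = 117 mm = 11.7 cm
Current RCF = 1.118 × 10⁻⁵ × 11.7 × (10170)² = 1.118 × 10⁻⁵ × 11.7 × 103,428,900 ≈ 13,529.1 × g
Target RCF = 13,529.1 − 5,600 = 7,929.1 × g
N² = 7,929.1 / (13.0806 × 10⁻⁵) = 60,617,250
N ≈ √60,617,250 ≈ 7,785.7

7790 RPM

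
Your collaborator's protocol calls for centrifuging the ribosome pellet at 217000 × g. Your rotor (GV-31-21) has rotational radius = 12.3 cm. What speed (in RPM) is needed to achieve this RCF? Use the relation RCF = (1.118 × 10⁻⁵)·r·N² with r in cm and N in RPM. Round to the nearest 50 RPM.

N ≈ 39700 RPM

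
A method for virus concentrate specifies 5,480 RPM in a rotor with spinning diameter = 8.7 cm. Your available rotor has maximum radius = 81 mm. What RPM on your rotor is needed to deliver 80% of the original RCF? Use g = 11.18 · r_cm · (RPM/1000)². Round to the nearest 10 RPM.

≈ 3590 RPM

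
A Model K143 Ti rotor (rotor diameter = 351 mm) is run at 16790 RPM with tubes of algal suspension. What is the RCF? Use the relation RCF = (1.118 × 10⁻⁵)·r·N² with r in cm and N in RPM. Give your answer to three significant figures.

r = 351 mm / 2 = 175.5 mm = 17.55 cm
RCF = 1.118 × 10⁻⁵ × r × N²
RCF = 1.118 × 10⁻⁵ × 17.55 × (16790)² = 1.118 × 10⁻⁵ × 17.55 × 281,904,100 ≈ 55,312.1 × g

55300 × g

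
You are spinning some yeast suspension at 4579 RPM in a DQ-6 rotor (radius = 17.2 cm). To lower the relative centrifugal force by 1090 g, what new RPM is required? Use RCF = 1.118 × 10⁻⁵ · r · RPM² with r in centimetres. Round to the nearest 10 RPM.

Current RCF = 1.118 × 10⁻⁵ × 17.2 × (4579)² = 1.118 × 10⁻⁵ × 17.2 × 20,967,241 ≈ 4,031.9 × g
Target RCF = 4,031.9 − 1,090 = 2,941.9 × g
N² = 2,941.9 / (19.2296 × 10⁻⁵) = 15,298,810
N ≈ √15,298,810 ≈ 3,911.4

3910 RPM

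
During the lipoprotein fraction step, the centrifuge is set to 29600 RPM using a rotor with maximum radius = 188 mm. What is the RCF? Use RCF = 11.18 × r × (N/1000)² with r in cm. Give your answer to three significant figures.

r = 188 mm = 18.8 cm
RCF = 11.18 × r × (N/1000)²
RCF = 11.18 × 18.8 × (29.6)² = 11.18 × 18.8 × 876.16 ≈ 184,154.8 × g

RCF ≈ 184000 × g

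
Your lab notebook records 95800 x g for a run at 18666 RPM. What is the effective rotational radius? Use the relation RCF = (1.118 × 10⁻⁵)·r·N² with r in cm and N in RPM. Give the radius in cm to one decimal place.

24.6 cm

95800 = 1.118 × 10⁻⁵ × r × (18666)²
r = 95800 / (1.118 × 10⁻⁵ × 348,419,556) = 95800 / 3895.331 ≈ 24.594 cm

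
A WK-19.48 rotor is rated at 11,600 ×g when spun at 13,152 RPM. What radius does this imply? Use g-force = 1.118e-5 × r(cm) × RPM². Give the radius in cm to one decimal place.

≈ 6.0 cm

RCF = 1.118 × 10⁻⁵ × r × N²
11600 = 1.118 × 10⁻⁵ × r × (13152)²
r = 11600 / (1.118 × 10⁻⁵ × 172,975,104) = 11600 / 1933.862 ≈ 5.998 cm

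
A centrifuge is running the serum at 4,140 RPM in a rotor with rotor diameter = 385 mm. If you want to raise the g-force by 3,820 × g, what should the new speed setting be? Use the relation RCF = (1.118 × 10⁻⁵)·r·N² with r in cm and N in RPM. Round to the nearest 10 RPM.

r = 385 mm / 2 = 192.5 mm = 19.25 cm
Current RCF = 1.118 × 10⁻⁵ × 19.25 × (4140)² = 1.118 × 10⁻⁵ × 19.25 × 17,139,600 ≈ 3,688.7 × g
Target RCF = 3,688.7 + 3,820 = 7,508.7 × g
N² = 7,508.7 / (21.5215 × 10⁻⁵) = 34,889,297
N ≈ √34,889,297 ≈ 5,906.7

N₂ ≈ 5910 RPM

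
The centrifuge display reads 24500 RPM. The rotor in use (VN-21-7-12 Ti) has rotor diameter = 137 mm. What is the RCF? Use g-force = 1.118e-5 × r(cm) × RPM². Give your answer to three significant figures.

46000 × g

r = 137 mm / 2 = 68.5 mm = 6.85 cm
RCF = 1.118 × 10⁻⁵ × r × N²
RCF = 1.118 × 10⁻⁵ × 6.85 × (24500)² = 1.118 × 10⁻⁵ × 6.85 × 600,250,000 ≈ 45,968.9 × g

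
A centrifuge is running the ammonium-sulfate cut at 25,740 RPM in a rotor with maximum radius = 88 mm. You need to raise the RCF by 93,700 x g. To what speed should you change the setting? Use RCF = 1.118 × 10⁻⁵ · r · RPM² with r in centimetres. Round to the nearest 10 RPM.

N₂ ≈ 40190 RPM

r = 88 mm = 8.8 cm
Current RCF = 1.118 × 10⁻⁵ × 8.8 × (25740)² = 1.118 × 10⁻⁵ × 8.8 × 662,547,600 ≈ 65,184.1 × g
Target RCF = 65,184.1 + 93,700 = 158,884.1 × g
N² = 158,884.1 / (9.8384 × 10⁻⁵) = 1,614,938,405
N ≈ √1,614,938,405 ≈ 40,186.3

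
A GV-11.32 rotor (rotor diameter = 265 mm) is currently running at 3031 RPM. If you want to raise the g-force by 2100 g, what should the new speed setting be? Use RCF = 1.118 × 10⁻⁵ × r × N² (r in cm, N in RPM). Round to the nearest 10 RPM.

r = 265 mm / 2 = 132.5 mm = 13.25 cm
Current RCF = 1.118 × 10⁻⁵ × 13.25 × (3031)² = 1.118 × 10⁻⁵ × 13.25 × 9,186,961 ≈ 1,360.9 × g
Target RCF = 1,360.9 + 2,100 = 3,460.9 × g
N² = 3,460.9 / (14.8135 × 10⁻⁵) = 23,363,148
N ≈ √23,363,148 ≈ 4,833.5

N₂ ≈ 4830 RPM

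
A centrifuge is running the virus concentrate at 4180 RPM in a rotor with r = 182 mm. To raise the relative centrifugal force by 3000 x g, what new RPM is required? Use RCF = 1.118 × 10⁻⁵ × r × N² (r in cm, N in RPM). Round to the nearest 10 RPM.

r = 182 mm = 18.2 cm
Current RCF = 1.118 × 10⁻⁵ × 18.2 × (4180)² = 1.118 × 10⁻⁵ × 18.2 × 17,472,400 ≈ 3,555.2 × g
Target RCF = 3,555.2 + 3,000 = 6,555.2 × g
N² = 6,555.2 / (20.3476 × 10⁻⁵) = 32,216,084
N ≈ √32,216,084 ≈ 5,675.9

5680 RPM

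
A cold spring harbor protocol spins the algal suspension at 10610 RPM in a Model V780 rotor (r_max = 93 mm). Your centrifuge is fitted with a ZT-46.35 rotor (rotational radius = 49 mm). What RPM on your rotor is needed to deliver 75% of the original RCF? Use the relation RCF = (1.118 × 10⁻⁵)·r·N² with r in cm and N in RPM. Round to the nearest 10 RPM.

12660 RPM

Original rotor: r = 93 mm = 9.3 cm
RCF_original = 1.118 × 10⁻⁵ × 9.3 × (10610)² = 1.118 × 10⁻⁵ × 9.3 × 112,572,100 ≈ 11,704.6 × g
Target RCF = 0.75 × 11,704.6 ≈ 8,778.5 × g
Your rotor: r = 49 mm = 4.9 cm
8,778.5 = 1.118 × 10⁻⁵ × 4.9 × N²
N² = 8,778.5 / (5.4782 × 10⁻⁵) = 160,244,241
N ≈ √160,244,241 ≈ 12,658.8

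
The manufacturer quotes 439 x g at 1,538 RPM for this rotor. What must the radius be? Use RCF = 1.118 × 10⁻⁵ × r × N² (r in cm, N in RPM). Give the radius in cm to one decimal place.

≈ 16.6 cm

439 = 1.118 × 10⁻⁵ × r × (1538)²
r = 439 / (1.118 × 10⁻⁵ × 2,365,444) = 439 / 26.44566 ≈ 16.600 cm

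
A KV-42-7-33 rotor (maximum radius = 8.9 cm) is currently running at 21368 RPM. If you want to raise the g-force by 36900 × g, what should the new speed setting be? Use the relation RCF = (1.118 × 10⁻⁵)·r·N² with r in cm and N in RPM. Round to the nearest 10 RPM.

Current RCF = 1.118 × 10⁻⁵ × 8.9 × (21368)² = 1.118 × 10⁻⁵ × 8.9 × 456,591,424 ≈ 45,431.8 × g
Target RCF = 45,431.8 + 36,900 = 82,331.8 × g
N² = 82,331.8 / (9.9502 × 10⁻⁵) = 827,438,644
N ≈ √827,438,644 ≈ 28,765.2

≈ 28770 RPM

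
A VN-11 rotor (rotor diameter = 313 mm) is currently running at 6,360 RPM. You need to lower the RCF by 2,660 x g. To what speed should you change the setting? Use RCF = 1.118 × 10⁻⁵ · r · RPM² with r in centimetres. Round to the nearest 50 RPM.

≈ 5000 RPM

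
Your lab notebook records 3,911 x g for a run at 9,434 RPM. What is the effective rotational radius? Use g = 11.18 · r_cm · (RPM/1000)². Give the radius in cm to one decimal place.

3911 = 11.18 × r × (9.434)²
r = 3911 / (11.18 × 89.000356) = 3911 / 995.024 ≈ 3.931 cm

3.9 cm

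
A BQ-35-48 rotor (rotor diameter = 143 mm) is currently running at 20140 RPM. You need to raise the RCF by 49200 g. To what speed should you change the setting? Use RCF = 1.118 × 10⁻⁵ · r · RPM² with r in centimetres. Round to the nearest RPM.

r = 143 mm / 2 = 71.5 mm = 7.15 cm
Current RCF = 1.118 × 10⁻⁵ × 7.15 × (20140)² = 1.118 × 10⁻⁵ × 7.15 × 405,619,600 ≈ 32,424 × g
Target RCF = 32,424 + 49,200 = 81,624 × g
N² = 81,624 / (7.9937 × 10⁻⁵) = 1,021,104,119
N ≈ √1,021,104,119 ≈ 31,954.7

N₂ ≈ 31955 RPM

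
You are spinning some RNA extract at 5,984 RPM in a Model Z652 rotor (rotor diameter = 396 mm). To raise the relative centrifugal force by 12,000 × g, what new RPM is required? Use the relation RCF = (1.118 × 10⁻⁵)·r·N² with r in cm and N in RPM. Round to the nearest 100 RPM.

r = 396 mm / 2 = 198 mm = 19.8 cm
Current RCF = 1.118 × 10⁻⁵ × 19.8 × (5984)² = 1.118 × 10⁻⁵ × 19.8 × 35,808,256 ≈ 7,926.7 × g
Target RCF = 7,926.7 + 12,000 = 19,926.7 × g
N² = 19,926.7 / (22.1364 × 10⁻⁵) = 90,017,799
N ≈ √90,017,799 ≈ 9,487.8

N₂ ≈ 9500 RPM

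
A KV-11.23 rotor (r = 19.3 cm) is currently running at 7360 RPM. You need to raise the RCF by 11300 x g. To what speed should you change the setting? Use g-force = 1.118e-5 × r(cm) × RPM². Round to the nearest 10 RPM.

Current RCF = 1.118 × 10⁻⁵ × 19.3 × (7360)² = 1.118 × 10⁻⁵ × 19.3 × 54,169,600 ≈ 11,688.4 × g
Target RCF = 11,688.4 + 11,300 = 22,988.4 × g
N² = 22,988.4 / (21.5774 × 10⁻⁵) = 106,539,249
N ≈ √106,539,249 ≈ 10,321.8

≈ 10320 RPM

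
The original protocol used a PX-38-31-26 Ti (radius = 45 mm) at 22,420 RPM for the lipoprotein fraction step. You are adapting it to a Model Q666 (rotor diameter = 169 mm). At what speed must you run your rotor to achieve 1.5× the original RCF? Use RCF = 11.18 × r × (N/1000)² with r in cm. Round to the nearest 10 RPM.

≈ 20040 RPM

Original rotor: r = 45 mm = 4.5 cm
RCF_original = 11.18 × 4.5 × (22.42)² = 11.18 × 4.5 × 502.6564 ≈ 25,288.6 × g
Target RCF = 1.5 × 25,288.6 ≈ 37,932.9 × g
Your rotor: r = 169 mm / 2 = 84.5 mm = 8.45 cm
37,932.9 = 11.18 × 8.45 × (N/1000)²
(N/1000)² = 37,932.9 / 94.471 = 401.5296
N = 1000 × √401.5296 ≈ 20,038.2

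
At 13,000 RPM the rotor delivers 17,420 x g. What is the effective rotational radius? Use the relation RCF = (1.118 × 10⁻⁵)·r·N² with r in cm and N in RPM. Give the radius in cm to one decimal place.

RCF = 1.118 × 10⁻⁵ × r × N²
17420 = 1.118 × 10⁻⁵ × r × (13000)²
r = 17420 / (1.118 × 10⁻⁵ × 169,000,000) = 17420 / 1889.42 ≈ 9.220 cm

r ≈ 9.2 cm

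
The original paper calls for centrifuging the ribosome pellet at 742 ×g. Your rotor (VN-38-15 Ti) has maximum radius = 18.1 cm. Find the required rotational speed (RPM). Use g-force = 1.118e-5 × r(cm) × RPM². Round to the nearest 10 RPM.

≈ 1910 RPM

742 = 1.118 × 10⁻⁵ × 18.1 × N²
N² = 742 / (20.2358 × 10⁻⁵) = 3,666,769
N ≈ √3,666,769 ≈ 1,914.9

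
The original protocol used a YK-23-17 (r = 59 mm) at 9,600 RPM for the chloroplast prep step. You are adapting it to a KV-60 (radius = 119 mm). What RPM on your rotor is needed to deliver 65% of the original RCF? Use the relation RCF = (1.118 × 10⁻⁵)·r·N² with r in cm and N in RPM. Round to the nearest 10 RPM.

≈ 5450 RPM

Original rotor: r = 59 mm = 5.9 cm
RCF = 1.118 × 10⁻⁵ × r × N²
RCF_original = 1.118 × 10⁻⁵ × 5.9 × (9600)² = 1.118 × 10⁻⁵ × 5.9 × 92,160,000 ≈ 6,079.1 × g
Target RCF = 0.65 × 6,079.1 ≈ 3,951.4 × g
Your rotor: r = 119 mm = 11.9 cm
3,951.4 = 1.118 × 10⁻⁵ × 11.9 × N²
N² = 3,951.4 / (13.3042 × 10⁻⁵) = 29,700,395
N ≈ √29,700,395 ≈ 5,449.8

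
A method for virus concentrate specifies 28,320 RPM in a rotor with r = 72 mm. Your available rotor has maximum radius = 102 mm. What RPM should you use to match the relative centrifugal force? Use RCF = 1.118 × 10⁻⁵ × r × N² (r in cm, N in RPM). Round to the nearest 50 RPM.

23800 RPM

Original rotor: r = 72 mm = 7.2 cm
RCF = 1.118 × 10⁻⁵ × r × N²
RCF_original = 1.118 × 10⁻⁵ × 7.2 × (28320)² = 1.118 × 10⁻⁵ × 7.2 × 802,022,400 ≈ 64,559.6 × g
Your rotor: r = 102 mm = 10.2 cm
64,559.6 = 1.118 × 10⁻⁵ × 10.2 × N²
N² = 64,559.6 / (11.4036 × 10⁻⁵) = 566,133,502
N ≈ √566,133,502 ≈ 23,793.6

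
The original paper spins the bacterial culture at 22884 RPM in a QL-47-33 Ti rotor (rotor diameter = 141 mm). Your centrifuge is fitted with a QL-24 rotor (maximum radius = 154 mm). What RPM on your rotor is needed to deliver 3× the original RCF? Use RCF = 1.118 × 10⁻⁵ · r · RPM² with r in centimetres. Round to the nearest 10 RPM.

Original rotor: r = 141 mm / 2 = 70.5 mm = 7.05 cm
RCF_original = 1.118 × 10⁻⁵ × 7.05 × (22884)² = 1.118 × 10⁻⁵ × 7.05 × 523,677,456 ≈ 41,275.7 × g
Target RCF = 3 × 41,275.7 ≈ 123,827.1 × g
Your rotor: r = 154 mm = 15.4 cm
123,827.1 = 1.118 × 10⁻⁵ × 15.4 × N²
N² = 123,827.1 / (17.2172 × 10⁻⁵) = 719,205,794
N ≈ √719,205,794 ≈ 26,818.0

≈ 26820 RPM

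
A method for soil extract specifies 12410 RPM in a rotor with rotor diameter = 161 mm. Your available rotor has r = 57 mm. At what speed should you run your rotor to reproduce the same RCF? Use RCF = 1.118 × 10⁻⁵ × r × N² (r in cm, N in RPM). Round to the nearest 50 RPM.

Original rotor: r = 161 mm / 2 = 80.5 mm = 8.05 cm
RCF_original = 1.118 × 10⁻⁵ × 8.05 × (12410)² = 1.118 × 10⁻⁵ × 8.05 × 154,008,100 ≈ 13,860.6 × g
Your rotor: r = 57 mm = 5.7 cm
13,860.6 = 1.118 × 10⁻⁵ × 5.7 × N²
N² = 13,860.6 / (6.3726 × 10⁻⁵) = 217,503,060
N ≈ √217,503,060 ≈ 14,748.0

≈ 14750 RPM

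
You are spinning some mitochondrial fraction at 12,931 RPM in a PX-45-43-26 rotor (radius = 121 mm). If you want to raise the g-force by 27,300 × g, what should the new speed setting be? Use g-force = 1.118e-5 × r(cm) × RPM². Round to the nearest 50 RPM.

≈ 19200 RPM

r = 121 mm = 12.1 cm
Current RCF = 1.118 × 10⁻⁵ × 12.1 × (12931)² = 1.118 × 10⁻⁵ × 12.1 × 167,210,761 ≈ 22,619.9 × g
Target RCF = 22,619.9 + 27,300 = 49,919.9 × g
N² = 49,919.9 / (13.5278 × 10⁻⁵) = 369,017,135
N ≈ √369,017,135 ≈ 19,209.8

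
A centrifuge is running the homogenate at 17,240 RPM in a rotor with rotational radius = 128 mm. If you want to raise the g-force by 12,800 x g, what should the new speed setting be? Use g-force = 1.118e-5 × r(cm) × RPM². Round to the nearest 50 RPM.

N₂ ≈ 19650 RPM

r = 128 mm = 12.8 cm
Current RCF = 1.118 × 10⁻⁵ × 12.8 × (17240)² = 1.118 × 10⁻⁵ × 12.8 × 297,217,600 ≈ 42,533 × g
Target RCF = 42,533 + 12,800 = 55,333 × g
N² = 55,333 / (14.3104 × 10⁻⁵) = 386,662,847
N ≈ √386,662,847 ≈ 19,663.7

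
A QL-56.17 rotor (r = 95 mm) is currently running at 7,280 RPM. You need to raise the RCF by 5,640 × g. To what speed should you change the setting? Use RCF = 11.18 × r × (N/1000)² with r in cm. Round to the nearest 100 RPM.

r = 95 mm = 9.5 cm
Current RCF = 11.18 × 9.5 × (7.28)² = 11.18 × 9.5 × 52.9984 ≈ 5,629 × g
Target RCF = 5,629 + 5,640 = 11,269 × g
(N/1000)² = 11,269 / 106.21 = 106.1011
N = 1000 × √106.1011 ≈ 10,300.5

10300 RPM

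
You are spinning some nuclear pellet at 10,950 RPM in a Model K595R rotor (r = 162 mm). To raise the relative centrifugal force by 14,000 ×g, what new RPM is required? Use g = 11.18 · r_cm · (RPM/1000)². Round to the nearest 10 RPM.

≈ 14040 RPM

r = 162 mm = 16.2 cm
Current RCF = 11.18 × 16.2 × (10.95)² = 11.18 × 16.2 × 119.9025 ≈ 21,716.3 × g
Target RCF = 21,716.3 + 14,000 = 35,716.3 × g
(N/1000)² = 35,716.3 / 181.116 = 197.2012
N = 1000 × √197.2012 ≈ 14,042.8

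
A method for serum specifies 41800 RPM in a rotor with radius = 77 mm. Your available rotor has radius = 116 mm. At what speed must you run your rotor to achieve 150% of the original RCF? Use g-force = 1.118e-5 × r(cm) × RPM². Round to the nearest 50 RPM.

41700 RPM

Original rotor: r = 77 mm = 7.7 cm
RCF_original = 1.118 × 10⁻⁵ × 7.7 × (41800)² = 1.118 × 10⁻⁵ × 7.7 × 1,747,240,000 ≈ 150,412.9 × g
Target RCF = 1.5 × 150,412.9 ≈ 225,619.3 × g
Your rotor: r = 116 mm = 11.6 cm
225,619.3 = 1.118 × 10⁻⁵ × 11.6 × N²
N² = 225,619.3 / (12.9688 × 10⁻⁵) = 1,739,708,377
N ≈ √1,739,708,377 ≈ 41,709.8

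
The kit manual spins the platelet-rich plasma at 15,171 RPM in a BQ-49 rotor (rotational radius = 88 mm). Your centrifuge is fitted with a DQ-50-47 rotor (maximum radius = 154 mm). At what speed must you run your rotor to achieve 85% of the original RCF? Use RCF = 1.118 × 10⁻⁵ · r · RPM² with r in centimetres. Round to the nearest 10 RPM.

10570 RPM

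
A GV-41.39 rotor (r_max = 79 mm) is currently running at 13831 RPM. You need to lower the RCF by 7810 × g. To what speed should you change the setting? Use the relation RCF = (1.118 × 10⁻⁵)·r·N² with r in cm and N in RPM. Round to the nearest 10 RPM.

N₂ ≈ 10140 RPM

r = 79 mm = 7.9 cm
Current RCF = 1.118 × 10⁻⁵ × 7.9 × (13831)² = 1.118 × 10⁻⁵ × 7.9 × 191,296,561 ≈ 16,895.7 × g
Target RCF = 16,895.7 − 7,810 = 9,085.7 × g
N² = 9,085.7 / (8.8322 × 10⁻⁵) = 102,870,180
N ≈ √102,870,180 ≈ 10,142.5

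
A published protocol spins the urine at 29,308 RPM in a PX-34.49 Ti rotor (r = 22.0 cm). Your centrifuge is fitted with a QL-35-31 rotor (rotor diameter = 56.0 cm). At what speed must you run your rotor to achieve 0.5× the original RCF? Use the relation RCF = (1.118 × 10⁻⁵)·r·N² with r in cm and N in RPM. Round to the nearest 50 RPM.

RCF_original = 1.118 × 10⁻⁵ × 22 × (29308)² = 1.118 × 10⁻⁵ × 22 × 858,958,864 ≈ 211,269.5 × g
Target RCF = 0.5 × 211,269.5 ≈ 105,634.8 × g
Your rotor: r = 56.0 / 2 = 28 cm
105,634.8 = 1.118 × 10⁻⁵ × 28 × N²
N² = 105,634.8 / (31.304 × 10⁻⁵) = 337,448,249
N ≈ √337,448,249 ≈ 18,369.8

18350 RPM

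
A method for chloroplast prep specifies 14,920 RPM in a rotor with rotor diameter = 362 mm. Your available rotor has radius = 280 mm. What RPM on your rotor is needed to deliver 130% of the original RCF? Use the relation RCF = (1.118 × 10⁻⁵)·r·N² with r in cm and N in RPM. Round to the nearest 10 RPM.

Original rotor: r = 362 mm / 2 = 181 mm = 18.1 cm
RCF_original = 1.118 × 10⁻⁵ × 18.1 × (14920)² = 1.118 × 10⁻⁵ × 18.1 × 222,606,400 ≈ 45,046.2 × g
Target RCF = 1.3 × 45,046.2 ≈ 58,560.1 × g
Your rotor: r = 280 mm = 28.0 cm
58,560.1 = 1.118 × 10⁻⁵ × 28 × N²
N² = 58,560.1 / (31.304 × 10⁻⁵) = 187,069,065
N ≈ √187,069,065 ≈ 13,677.3

≈ 13680 RPM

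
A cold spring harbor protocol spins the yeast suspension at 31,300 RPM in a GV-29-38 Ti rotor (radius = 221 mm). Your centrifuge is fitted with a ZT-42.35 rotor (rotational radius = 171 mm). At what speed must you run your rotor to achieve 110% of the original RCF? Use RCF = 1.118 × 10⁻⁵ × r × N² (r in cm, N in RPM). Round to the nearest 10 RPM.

≈ 37320 RPM

Original rotor: r = 221 mm = 22.1 cm
RCF_original = 1.118 × 10⁻⁵ × 22.1 × (31300)² = 1.118 × 10⁻⁵ × 22.1 × 979,690,000 ≈ 242,059.8 × g
Target RCF = 1.1 × 242,059.8 ≈ 266,265.8 × g
Your rotor: r = 171 mm = 17.1 cm
266,265.8 = 1.118 × 10⁻⁵ × 17.1 × N²
N² = 266,265.8 / (19.1178 × 10⁻⁵) = 1,392,763,812
N ≈ √1,392,763,812 ≈ 37,319.8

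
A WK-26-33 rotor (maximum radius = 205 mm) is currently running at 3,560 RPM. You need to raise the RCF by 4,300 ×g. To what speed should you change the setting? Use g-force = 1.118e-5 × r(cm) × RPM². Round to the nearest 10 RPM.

≈ 5610 RPM

r = 205 mm = 20.5 cm
Current RCF = 1.118 × 10⁻⁵ × 20.5 × (3560)² = 1.118 × 10⁻⁵ × 20.5 × 12,673,600 ≈ 2,904.7 × g
Target RCF = 2,904.7 + 4,300 = 7,204.7 × g
N² = 7,204.7 / (22.919 × 10⁻⁵) = 31,435,490
N ≈ √31,435,490 ≈ 5,606.7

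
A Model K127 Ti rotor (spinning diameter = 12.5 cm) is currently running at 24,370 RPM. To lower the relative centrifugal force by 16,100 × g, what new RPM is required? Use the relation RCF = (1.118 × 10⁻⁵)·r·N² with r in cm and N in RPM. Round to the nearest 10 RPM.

r = 12.5 / 2 = 6.25 cm
Current RCF = 1.118 × 10⁻⁵ × 6.25 × (24370)² = 1.118 × 10⁻⁵ × 6.25 × 593,896,900 ≈ 41,498.5 × g
Target RCF = 41,498.5 − 16,100 = 25,398.5 × g
N² = 25,398.5 / (6.9875 × 10⁻⁵) = 363,484,794
N ≈ √363,484,794 ≈ 19,065.3

19070 RPM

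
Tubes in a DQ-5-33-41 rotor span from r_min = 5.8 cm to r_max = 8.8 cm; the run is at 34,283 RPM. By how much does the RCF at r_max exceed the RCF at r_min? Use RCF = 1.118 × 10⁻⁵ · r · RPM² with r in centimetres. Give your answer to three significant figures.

≈ 39400 × g

ΔRCF = 1.118 × 10⁻⁵ × (r_max − r_min) × N² = 1.118 × 10⁻⁵ × 3.0 × 1,175,324,089 ≈ 39,420.4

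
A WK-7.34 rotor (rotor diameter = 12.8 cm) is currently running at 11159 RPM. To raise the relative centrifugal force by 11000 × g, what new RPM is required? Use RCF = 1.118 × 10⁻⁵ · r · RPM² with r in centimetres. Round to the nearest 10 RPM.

N₂ ≈ 16680 RPM

r = 12.8 / 2 = 6.4 cm
Current RCF = 1.118 × 10⁻⁵ × 6.4 × (11159)² = 1.118 × 10⁻⁵ × 6.4 × 124,523,281 ≈ 8,909.9 × g
Target RCF = 8,909.9 + 11,000 = 19,909.9 × g
N² = 19,909.9 / (7.1552 × 10⁻⁵) = 278,257,771
N ≈ √278,257,771 ≈ 16,681.1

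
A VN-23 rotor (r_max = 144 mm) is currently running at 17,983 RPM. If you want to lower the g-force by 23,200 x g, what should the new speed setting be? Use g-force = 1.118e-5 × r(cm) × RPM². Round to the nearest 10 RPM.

r = 144 mm = 14.4 cm
Current RCF = 1.118 × 10⁻⁵ × 14.4 × (17983)² = 1.118 × 10⁻⁵ × 14.4 × 323,388,289 ≈ 52,062.9 × g
Target RCF = 52,062.9 − 23,200 = 28,862.9 × g
N² = 28,862.9 / (16.0992 × 10⁻⁵) = 179,281,579
N ≈ √179,281,579 ≈ 13,389.6

13390 RPM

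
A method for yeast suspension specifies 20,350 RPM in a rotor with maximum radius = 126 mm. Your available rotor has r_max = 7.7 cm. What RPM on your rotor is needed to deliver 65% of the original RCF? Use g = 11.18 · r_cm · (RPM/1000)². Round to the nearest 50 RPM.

Original rotor: r = 126 mm = 12.6 cm
RCF_original = 11.18 × 12.6 × (20.35)² = 11.18 × 12.6 × 414.1225 ≈ 58,336.6 × g
Target RCF = 0.65 × 58,336.6 ≈ 37,918.8 × g
37,918.8 = 11.18 × 7.7 × (N/1000)²
(N/1000)² = 37,918.8 / 86.086 = 440.4758
N = 1000 × √440.4758 ≈ 20,987.5

≈ 21000 RPM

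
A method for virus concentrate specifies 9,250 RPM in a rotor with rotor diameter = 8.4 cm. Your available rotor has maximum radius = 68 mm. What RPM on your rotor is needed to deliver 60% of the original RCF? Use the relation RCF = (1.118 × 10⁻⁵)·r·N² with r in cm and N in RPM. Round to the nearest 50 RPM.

≈ 5650 RPM

Original rotor: r = 8.4 / 2 = 4.2 cm
RCF_original = 1.118 × 10⁻⁵ × 4.2 × (9250)² = 1.118 × 10⁻⁵ × 4.2 × 85,562,500 ≈ 4,017.7 × g
Target RCF = 0.6 × 4,017.7 ≈ 2,410.6 × g
Your rotor: r = 68 mm = 6.8 cm
2,410.6 = 1.118 × 10⁻⁵ × 6.8 × N²
N² = 2,410.6 / (7.6024 × 10⁻⁵) = 31,708,408
N ≈ √31,708,408 ≈ 5,631.0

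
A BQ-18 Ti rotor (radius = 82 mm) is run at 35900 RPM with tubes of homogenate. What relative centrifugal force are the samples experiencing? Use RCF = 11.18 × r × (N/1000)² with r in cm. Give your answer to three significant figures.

RCF ≈ 118000 ×g

r = 82 mm = 8.2 cm
RCF = 11.18 × 8.2 × (35.9)² = 11.18 × 8.2 × 1,288.81 ≈ 118,152.9 × g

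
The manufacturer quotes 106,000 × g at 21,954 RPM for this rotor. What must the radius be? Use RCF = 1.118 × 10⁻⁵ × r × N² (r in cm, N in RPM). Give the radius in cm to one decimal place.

RCF = 1.118 × 10⁻⁵ × r × N²
106000 = 1.118 × 10⁻⁵ × r × (21954)²
r = 106000 / (1.118 × 10⁻⁵ × 481,978,116) = 106000 / 5388.515 ≈ 19.671 cm

19.7 cm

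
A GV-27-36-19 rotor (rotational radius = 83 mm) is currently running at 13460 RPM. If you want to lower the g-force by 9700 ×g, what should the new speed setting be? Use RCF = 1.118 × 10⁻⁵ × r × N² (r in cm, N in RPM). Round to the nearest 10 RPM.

r = 83 mm = 8.3 cm
Current RCF = 1.118 × 10⁻⁵ × 8.3 × (13460)² = 1.118 × 10⁻⁵ × 8.3 × 181,171,600 ≈ 16,811.6 × g
Target RCF = 16,811.6 − 9,700 = 7,111.6 × g
N² = 7,111.6 / (9.2794 × 10⁻⁵) = 76,638,576
N ≈ √76,638,576 ≈ 8,754.3

N₂ ≈ 8750 RPM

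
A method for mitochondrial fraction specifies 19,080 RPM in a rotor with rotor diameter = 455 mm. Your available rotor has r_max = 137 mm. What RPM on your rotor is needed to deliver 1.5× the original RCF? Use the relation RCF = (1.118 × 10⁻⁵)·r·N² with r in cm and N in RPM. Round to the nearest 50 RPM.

30100 RPM

Original rotor: r = 455 mm / 2 = 227.5 mm = 22.75 cm
RCF = 1.118 × 10⁻⁵ × r × N²
RCF_original = 1.118 × 10⁻⁵ × 22.75 × (19080)² = 1.118 × 10⁻⁵ × 22.75 × 364,046,400 ≈ 92,593.4 × g
Target RCF = 1.5 × 92,593.4 ≈ 138,890.1 × g
Your rotor: r = 137 mm = 13.7 cm
138,890.1 = 1.118 × 10⁻⁵ × 13.7 × N²
N² = 138,890.1 / (15.3166 × 10⁻⁵) = 906,794,589
N ≈ √906,794,589 ≈ 30,113.0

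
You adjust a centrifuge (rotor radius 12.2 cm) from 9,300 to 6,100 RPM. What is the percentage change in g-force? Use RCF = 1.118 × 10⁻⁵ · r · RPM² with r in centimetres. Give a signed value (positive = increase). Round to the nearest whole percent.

-57%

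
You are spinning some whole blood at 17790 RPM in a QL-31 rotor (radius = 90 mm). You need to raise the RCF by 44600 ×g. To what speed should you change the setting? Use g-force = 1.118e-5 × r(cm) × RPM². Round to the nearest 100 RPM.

≈ 27600 RPM

r = 90 mm = 9.0 cm
Current RCF = 1.118 × 10⁻⁵ × 9 × (17790)² = 1.118 × 10⁻⁵ × 9 × 316,484,100 ≈ 31,844.6 × g
Target RCF = 31,844.6 + 44,600 = 76,444.6 × g
N² = 76,444.6 / (10.062 × 10⁻⁵) = 759,735,639
N ≈ √759,735,639 ≈ 27,563.3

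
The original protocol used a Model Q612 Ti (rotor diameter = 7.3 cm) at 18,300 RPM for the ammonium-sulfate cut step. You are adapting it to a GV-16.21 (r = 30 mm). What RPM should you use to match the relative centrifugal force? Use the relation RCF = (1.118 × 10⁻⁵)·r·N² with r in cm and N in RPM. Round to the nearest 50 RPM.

20200 RPM

Original rotor: r = 7.3 / 2 = 3.65 cm
RCF = 1.118 × 10⁻⁵ × r × N²
RCF_original = 1.118 × 10⁻⁵ × 3.65 × (18300)² = 1.118 × 10⁻⁵ × 3.65 × 334,890,000 ≈ 13,665.9 × g
Your rotor: r = 30 mm = 3.0 cm
13,665.9 = 1.118 × 10⁻⁵ × 3 × N²
N² = 13,665.9 / (3.354 × 10⁻⁵) = 407,450,805
N ≈ √407,450,805 ≈ 20,185.4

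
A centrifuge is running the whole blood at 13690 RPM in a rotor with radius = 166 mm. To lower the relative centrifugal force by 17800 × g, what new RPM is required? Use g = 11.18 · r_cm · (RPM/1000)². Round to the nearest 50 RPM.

N₂ ≈ 9550 RPM

r = 166 mm = 16.6 cm
Current RCF = 11.18 × 16.6 × (13.69)² = 11.18 × 16.6 × 187.4161 ≈ 34,782.2 × g
Target RCF = 34,782.2 − 17,800 = 16,982.2 × g
(N/1000)² = 16,982.2 / 185.588 = 91.50484
N = 1000 × √91.50484 ≈ 9,565.8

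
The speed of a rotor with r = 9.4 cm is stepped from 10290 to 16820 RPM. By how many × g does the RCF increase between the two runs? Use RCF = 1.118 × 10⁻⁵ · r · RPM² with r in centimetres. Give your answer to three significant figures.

≈ 18600 × g

RCF₁ = 1.118 × 10⁻⁵ × 9.4 × (10290)² = 1.118 × 10⁻⁵ × 9.4 × 105,884,100 ≈ 11,127.6 × g
RCF₂ = 1.118 × 10⁻⁵ × 9.4 × (16820)² = 1.118 × 10⁻⁵ × 9.4 × 282,912,400 ≈ 29,731.8 × g
Increase = 29,731.8 − 11,127.6 = 18,604.2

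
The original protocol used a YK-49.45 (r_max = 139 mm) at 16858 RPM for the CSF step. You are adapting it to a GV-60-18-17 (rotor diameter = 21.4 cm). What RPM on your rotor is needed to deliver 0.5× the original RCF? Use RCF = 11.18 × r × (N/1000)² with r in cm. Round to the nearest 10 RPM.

13590 RPM

Original rotor: r = 139 mm = 13.9 cm
RCF_original = 11.18 × 13.9 × (16.858)² = 11.18 × 13.9 × 284.192164 ≈ 44,164 × g
Target RCF = 0.5 × 44,164 ≈ 22,082 × g
Your rotor: r = 21.4 / 2 = 10.7 cm
22,082 = 11.18 × 10.7 × (N/1000)²
(N/1000)² = 22,082 / 119.626 = 184.592
N = 1000 × √184.592 ≈ 13,586.5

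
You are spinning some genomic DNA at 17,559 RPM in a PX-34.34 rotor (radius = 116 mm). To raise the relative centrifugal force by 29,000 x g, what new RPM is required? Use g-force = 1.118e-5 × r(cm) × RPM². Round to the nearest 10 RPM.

≈ 23060 RPM

r = 116 mm = 11.6 cm
Current RCF = 1.118 × 10⁻⁵ × 11.6 × (17559)² = 1.118 × 10⁻⁵ × 11.6 × 308,318,481 ≈ 39,985.2 × g
Target RCF = 39,985.2 + 29,000 = 68,985.2 × g
N² = 68,985.2 / (12.9688 × 10⁻⁵) = 531,932,021
N ≈ √531,932,021 ≈ 23,063.7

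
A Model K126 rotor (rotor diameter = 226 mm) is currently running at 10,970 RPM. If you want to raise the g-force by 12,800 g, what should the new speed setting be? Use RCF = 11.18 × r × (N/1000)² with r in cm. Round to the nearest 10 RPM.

r = 226 mm / 2 = 113 mm = 11.3 cm
Current RCF = 11.18 × 11.3 × (10.97)² = 11.18 × 11.3 × 120.3409 ≈ 15,203.1 × g
Target RCF = 15,203.1 + 12,800 = 28,003.1 × g
(N/1000)² = 28,003.1 / 126.334 = 221.6593
N = 1000 × √221.6593 ≈ 14,888.2

14890 RPM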